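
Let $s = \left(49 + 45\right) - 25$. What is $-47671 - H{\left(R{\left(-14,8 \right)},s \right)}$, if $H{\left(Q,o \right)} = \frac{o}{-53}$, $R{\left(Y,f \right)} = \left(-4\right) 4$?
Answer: $- \frac{2526494}{53} \approx -47670.0$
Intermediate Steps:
$R{\left(Y,f \right)} = -16$
$s = 69$ ($s = 94 - 25 = 69$)
$H{\left(Q,o \right)} = - \frac{o}{53}$ ($H{\left(Q,o \right)} = o \left(- \frac{1}{53}\right) = - \frac{o}{53}$)
$-47671 - H{\left(R{\left(-14,8 \right)},s \right)} = -47671 - \left(- \frac{1}{53}\right) 69 = -47671 - - \frac{69}{53} = -47671 + \frac{69}{53} = - \frac{2526494}{53}$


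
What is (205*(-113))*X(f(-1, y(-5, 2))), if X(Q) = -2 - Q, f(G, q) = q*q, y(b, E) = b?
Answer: 625455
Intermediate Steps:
f(G, q) = q²
(205*(-113))*X(f(-1, y(-5, 2))) = (205*(-113))*(-2 - 1*(-5)²) = -23165*(-2 - 1*25) = -23165*(-2 - 25) = -23165*(-27) = 625455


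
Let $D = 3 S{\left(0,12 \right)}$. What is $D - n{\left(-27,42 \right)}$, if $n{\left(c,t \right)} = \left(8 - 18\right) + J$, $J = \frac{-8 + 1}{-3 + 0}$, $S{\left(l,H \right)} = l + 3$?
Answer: $\frac{50}{3} \approx 16.667$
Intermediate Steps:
$S{\left(l,H \right)} = 3 + l$
$J = \frac{7}{3}$ ($J = - \frac{7}{-3} = \left(-7\right) \left(- \frac{1}{3}\right) = \frac{7}{3} \approx 2.3333$)
$D = 9$ ($D = 3 \left(3 + 0\right) = 3 \cdot 3 = 9$)
$n{\left(c,t \right)} = - \frac{23}{3}$ ($n{\left(c,t \right)} = \left(8 - 18\right) + \frac{7}{3} = -10 + \frac{7}{3} = - \frac{23}{3}$)
$D - n{\left(-27,42 \right)} = 9 - - \frac{23}{3} = 9 + \frac{23}{3} = \frac{50}{3}$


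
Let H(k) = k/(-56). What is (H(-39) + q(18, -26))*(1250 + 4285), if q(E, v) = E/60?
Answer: 308853/56 ≈ 5515.2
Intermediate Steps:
q(E, v) = E/60 (q(E, v) = E*(1/60) = E/60)
H(k) = -k/56 (H(k) = k*(-1/56) = -k/56)
(H(-39) + q(18, -26))*(1250 + 4285) = (-1/56*(-39) + (1/60)*18)*(1250 + 4285) = (39/56 + 3/10)*5535 = (279/280)*5535 = 308853/56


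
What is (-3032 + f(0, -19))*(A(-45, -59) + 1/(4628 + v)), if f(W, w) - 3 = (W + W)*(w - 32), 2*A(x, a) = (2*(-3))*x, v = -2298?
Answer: -4089163/10 ≈ -4.0892e+5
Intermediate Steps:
A(x, a) = -3*x (A(x, a) = ((2*(-3))*x)/2 = (-6*x)/2 = -3*x)
f(W, w) = 3 + 2*W*(-32 + w) (f(W, w) = 3 + (W + W)*(w - 32) = 3 + (2*W)*(-32 + w) = 3 + 2*W*(-32 + w))
(-3032 + f(0, -19))*(A(-45, -59) + 1/(4628 + v)) = (-3032 + (3 - 64*0 + 2*0*(-19)))*(-3*(-45) + 1/(4628 - 2298)) = (-3032 + (3 + 0 + 0))*(135 + 1/2330) = (-3032 + 3)*(135 + 1/2330) = -3029*314551/2330 = -4089163/10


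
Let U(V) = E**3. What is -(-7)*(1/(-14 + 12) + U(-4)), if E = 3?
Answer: 371/2 ≈ 185.50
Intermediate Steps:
U(V) = 27 (U(V) = 3**3 = 27)
-(-7)*(1/(-14 + 12) + U(-4)) = -(-7)*(1/(-14 + 12) + 27) = -(-7)*(1/(-2) + 27) = -(-7)*(-1/2 + 27) = -(-7)*53/2 = -1*(-371/2) = 371/2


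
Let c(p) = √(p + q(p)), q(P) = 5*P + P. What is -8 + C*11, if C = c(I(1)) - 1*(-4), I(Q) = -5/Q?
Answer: 36 + 11*I*√35 ≈ 36.0 + 65.077*I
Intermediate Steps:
q(P) = 6*P
c(p) = √7*√p (c(p) = √(p + 6*p) = √(7*p) = √7*√p)
C = 4 + I*√35 (C = √7*√(-5/1) - 1*(-4) = √7*√(-5*1) + 4 = √7*√(-5) + 4 = √7*(I*√5) + 4 = I*√35 + 4 = 4 + I*√35 ≈ 4.0 + 5.9161*I)
-8 + C*11 = -8 + (4 + I*√35)*11 = -8 + (44 + 11*I*√35) = 36 + 11*I*√35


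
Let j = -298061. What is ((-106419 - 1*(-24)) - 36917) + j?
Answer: -441373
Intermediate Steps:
((-106419 - 1*(-24)) - 36917) + j = ((-106419 - 1*(-24)) - 36917) - 298061 = ((-106419 + 24) - 36917) - 298061 = (-106395 - 36917) - 298061 = -143312 - 298061 = -441373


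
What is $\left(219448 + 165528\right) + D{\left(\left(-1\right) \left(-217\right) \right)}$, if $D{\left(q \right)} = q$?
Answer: $385193$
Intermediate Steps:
$\left(219448 + 165528\right) + D{\left(\left(-1\right) \left(-217\right) \right)} = \left(219448 + 165528\right) - -217 = 384976 + 217 = 385193$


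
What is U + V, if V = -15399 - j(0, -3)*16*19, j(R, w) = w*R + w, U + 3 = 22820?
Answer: 8330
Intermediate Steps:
U = 22817 (U = -3 + 22820 = 22817)
j(R, w) = w + R*w (j(R, w) = R*w + w = w + R*w)
V = -14487 (V = -15399 - -3*(1 + 0)*16*19 = -15399 - -3*1*16*19 = -15399 - (-3*16)*19 = -15399 - (-48)*19 = -15399 - 1*(-912) = -15399 + 912 = -14487)
U + V = 22817 - 14487 = 8330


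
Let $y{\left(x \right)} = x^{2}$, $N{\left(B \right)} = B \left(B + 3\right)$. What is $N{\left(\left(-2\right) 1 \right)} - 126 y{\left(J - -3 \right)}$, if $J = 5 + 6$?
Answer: $-24698$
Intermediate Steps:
$J = 11$
$N{\left(B \right)} = B \left(3 + B\right)$
$N{\left(\left(-2\right) 1 \right)} - 126 y{\left(J - -3 \right)} = \left(-2\right) 1 \left(3 - 2\right) - 126 \left(11 - -3\right)^{2} = - 2 \left(3 - 2\right) - 126 \left(11 + 3\right)^{2} = \left(-2\right) 1 - 126 \cdot 14^{2} = -2 - 24696 = -24698$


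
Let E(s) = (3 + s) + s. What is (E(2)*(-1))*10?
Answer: -70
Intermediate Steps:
E(s) = 3 + 2*s
(E(2)*(-1))*10 = ((3 + 2*2)*(-1))*10 = ((3 + 4)*(-1))*10 = (7*(-1))*10 = -7*10 = -70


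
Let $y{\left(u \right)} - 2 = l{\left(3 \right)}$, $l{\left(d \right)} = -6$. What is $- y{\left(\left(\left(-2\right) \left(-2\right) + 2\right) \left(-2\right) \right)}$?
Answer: $4$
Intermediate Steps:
$y{\left(u \right)} = -4$ ($y{\left(u \right)} = 2 - 6 = -4$)
$- y{\left(\left(\left(-2\right) \left(-2\right) + 2\right) \left(-2\right) \right)} = \left(-1\right) \left(-4\right) = 4$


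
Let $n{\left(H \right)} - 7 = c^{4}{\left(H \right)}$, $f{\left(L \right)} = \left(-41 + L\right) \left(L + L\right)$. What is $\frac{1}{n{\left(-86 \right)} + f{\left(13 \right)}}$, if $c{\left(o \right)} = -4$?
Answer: $- \frac{1}{465} \approx -0.0021505$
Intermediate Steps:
$f{\left(L \right)} = 2 L \left(-41 + L\right)$ ($f{\left(L \right)} = \left(-41 + L\right) 2 L = 2 L \left(-41 + L\right)$)
$n{\left(H \right)} = 263$ ($n{\left(H \right)} = 7 + \left(-4\right)^{4} = 7 + 256 = 263$)
$\frac{1}{n{\left(-86 \right)} + f{\left(13 \right)}} = \frac{1}{263 + 2 \cdot 13 \left(-41 + 13\right)} = \frac{1}{263 + 2 \cdot 13 \left(-28\right)} = \frac{1}{263 - 728} = \frac{1}{-465} = - \frac{1}{465}$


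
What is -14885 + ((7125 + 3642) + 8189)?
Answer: 4071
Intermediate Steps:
-14885 + ((7125 + 3642) + 8189) = -14885 + (10767 + 8189) = -14885 + 18956 = 4071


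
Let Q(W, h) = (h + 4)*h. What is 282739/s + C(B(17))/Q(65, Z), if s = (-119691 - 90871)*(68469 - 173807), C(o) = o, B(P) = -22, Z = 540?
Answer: -175132591/2818187570880 ≈ -6.2144e-5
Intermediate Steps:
s = 22180179956 (s = -210562*(-105338) = 22180179956)
Q(W, h) = h*(4 + h) (Q(W, h) = (4 + h)*h = h*(4 + h))
282739/s + C(B(17))/Q(65, Z) = 282739/22180179956 - 22*1/(540*(4 + 540)) = 282739*(1/22180179956) - 22/(540*544) = 282739/22180179956 - 22/293760 = 282739/22180179956 - 22*1/293760 = 282739/22180179956 - 11/146880 = -175132591/2818187570880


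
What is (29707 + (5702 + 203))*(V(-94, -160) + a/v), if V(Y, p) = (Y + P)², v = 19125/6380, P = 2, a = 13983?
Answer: 596110550032/1275 ≈ 4.6754e+8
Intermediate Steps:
v = 3825/1276 (v = 19125*(1/6380) = 3825/1276 ≈ 2.9977)
V(Y, p) = (2 + Y)² (V(Y, p) = (Y + 2)² = (2 + Y)²)
(29707 + (5702 + 203))*(V(-94, -160) + a/v) = (29707 + (5702 + 203))*((2 - 94)² + 13983/(3825/1276)) = (29707 + 5905)*((-92)² + 13983*(1276/3825)) = 35612*(8464 + 5947436/1275) = 35612*(16739036/1275) = 596110550032/1275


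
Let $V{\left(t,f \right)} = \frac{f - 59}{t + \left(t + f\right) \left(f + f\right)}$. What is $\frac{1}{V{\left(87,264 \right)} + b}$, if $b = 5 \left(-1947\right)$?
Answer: $- \frac{37083}{361002964} \approx -0.00010272$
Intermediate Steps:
$b = -9735$
$V{\left(t,f \right)} = \frac{-59 + f}{t + 2 f \left(f + t\right)}$ ($V{\left(t,f \right)} = \frac{-59 + f}{t + \left(f + t\right) 2 f} = \frac{-59 + f}{t + 2 f \left(f + t\right)}$)
$\frac{1}{V{\left(87,264 \right)} + b} = \frac{1}{\frac{-59 + 264}{87 + 2 \cdot 264^{2} + 2 \cdot 264 \cdot 87} - 9735} = \frac{1}{\frac{1}{87 + 2 \cdot 69696 + 45936} \cdot 205 - 9735} = \frac{1}{\frac{1}{87 + 139392 + 45936} \cdot 205 - 9735} = \frac{1}{\frac{1}{185415} \cdot 205 - 9735} = \frac{1}{\frac{41}{37083} - 9735} = \frac{1}{- \frac{361002964}{37083}} = - \frac{37083}{361002964}$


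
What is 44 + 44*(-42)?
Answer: -1804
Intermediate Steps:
44 + 44*(-42) = 44 - 1848 = -1804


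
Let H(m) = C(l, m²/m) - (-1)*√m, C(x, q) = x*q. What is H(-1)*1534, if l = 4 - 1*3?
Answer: -1534 + 1534*I ≈ -1534.0 + 1534.0*I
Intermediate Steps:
l = 1 (l = 4 - 3 = 1)
C(x, q) = q*x
H(m) = m + √m (H(m) = (m²/m)*1 - (-1)*√m = m*1 + √m = m + √m)
H(-1)*1534 = (-1 + √(-1))*1534 = (-1 + I)*1534 = -1534 + 1534*I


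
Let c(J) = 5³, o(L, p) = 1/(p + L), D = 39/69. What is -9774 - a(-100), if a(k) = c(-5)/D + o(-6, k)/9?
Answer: -123959885/12402 ≈ -9995.2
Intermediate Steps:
D = 13/23 (D = 39*(1/69) = 13/23 ≈ 0.56522)
o(L, p) = 1/(L + p)
c(J) = 125
a(k) = 2875/13 + 1/(9*(-6 + k)) (a(k) = 125/(13/23) + 1/((-6 + k)*9) = 125*(23/13) + (⅑)/(-6 + k) = 2875/13 + 1/(9*(-6 + k)))
-9774 - a(-100) = -9774 - (-155237 + 25875*(-100))/(117*(-6 - 100)) = -9774 - (-155237 - 2587500)/(117*(-106)) = -9774 - (-1)*(-2742737)/(117*106) = -9774 - 1*2742737/12402 = -9774 - 2742737/12402 = -123959885/12402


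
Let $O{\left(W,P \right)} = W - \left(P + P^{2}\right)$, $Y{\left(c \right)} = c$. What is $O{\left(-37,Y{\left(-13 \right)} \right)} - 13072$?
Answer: $-13265$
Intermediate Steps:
$O{\left(W,P \right)} = W - P - P^{2}$ ($O{\left(W,P \right)} = W - \left(P + P^{2}\right) = W - P - P^{2}$)
$O{\left(-37,Y{\left(-13 \right)} \right)} - 13072 = \left(-37 - -13 - \left(-13\right)^{2}\right) - 13072 = \left(-37 + 13 - 169\right) - 13072 = -193 - 13072 = -13265$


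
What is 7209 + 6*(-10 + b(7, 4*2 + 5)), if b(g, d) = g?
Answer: 7191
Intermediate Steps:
7209 + 6*(-10 + b(7, 4*2 + 5)) = 7209 + 6*(-10 + 7) = 7209 + 6*(-3) = 7209 - 18 = 7191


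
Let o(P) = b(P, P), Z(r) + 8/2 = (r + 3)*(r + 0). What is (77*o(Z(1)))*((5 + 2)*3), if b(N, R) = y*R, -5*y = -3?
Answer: 0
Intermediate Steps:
y = 3/5 (y = -1/5*(-3) = 3/5 ≈ 0.60000)
Z(r) = -4 + r*(3 + r) (Z(r) = -4 + (r + 3)*(r + 0) = -4 + (3 + r)*r = -4 + r*(3 + r))
b(N, R) = 3*R/5
o(P) = 3*P/5
(77*o(Z(1)))*((5 + 2)*3) = (77*(3*(-4 + 1**2 + 3*1)/5))*((5 + 2)*3) = (77*(3*(-4 + 1 + 3)/5))*(7*3) = (77*((3/5)*0))*21 = (77*0)*21 = 0*21 = 0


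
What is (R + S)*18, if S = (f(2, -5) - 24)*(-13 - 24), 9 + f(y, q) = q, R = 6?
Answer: 25416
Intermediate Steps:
f(y, q) = -9 + q
S = 1406 (S = ((-9 - 5) - 24)*(-13 - 24) = (-14 - 24)*(-37) = -38*(-37) = 1406)
(R + S)*18 = (6 + 1406)*18 = 1412*18 = 25416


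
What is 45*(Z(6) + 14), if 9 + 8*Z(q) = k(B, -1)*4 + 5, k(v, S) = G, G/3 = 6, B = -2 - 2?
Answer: 2025/2 ≈ 1012.5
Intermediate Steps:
B = -4
G = 18 (G = 3*6 = 18)
k(v, S) = 18
Z(q) = 17/2 (Z(q) = -9/8 + (18*4 + 5)/8 = -9/8 + (72 + 5)/8 = -9/8 + (⅛)*77 = -9/8 + 77/8 = 17/2)
45*(Z(6) + 14) = 45*(17/2 + 14) = 45*(45/2) = 2025/2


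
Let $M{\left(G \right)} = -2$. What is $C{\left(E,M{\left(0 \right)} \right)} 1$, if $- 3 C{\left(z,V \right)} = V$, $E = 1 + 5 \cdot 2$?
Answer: $\frac{2}{3} \approx 0.66667$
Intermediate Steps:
$E = 11$ ($E = 1 + 10 = 11$)
$C{\left(z,V \right)} = - \frac{V}{3}$
$C{\left(E,M{\left(0 \right)} \right)} 1 = \left(- \frac{1}{3}\right) \left(-2\right) 1 = \frac{2}{3} \cdot 1 = \frac{2}{3}$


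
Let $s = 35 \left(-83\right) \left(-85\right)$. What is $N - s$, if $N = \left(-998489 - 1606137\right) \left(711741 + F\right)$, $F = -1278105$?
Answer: $1475166152939$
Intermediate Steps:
$s = 246925$ ($s = \left(-2905\right) \left(-85\right) = 246925$)
$N = 1475166399864$ ($N = \left(-998489 - 1606137\right) \left(711741 - 1278105\right) = \left(-2604626\right) \left(-566364\right) = 1475166399864$)
$N - s = 1475166399864 - 246925 = 1475166152939$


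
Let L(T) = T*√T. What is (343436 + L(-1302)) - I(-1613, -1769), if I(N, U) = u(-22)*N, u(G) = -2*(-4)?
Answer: 356340 - 1302*I*√1302 ≈ 3.5634e+5 - 46980.0*I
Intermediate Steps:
L(T) = T^(3/2)
u(G) = 8
I(N, U) = 8*N
(343436 + L(-1302)) - I(-1613, -1769) = (343436 + (-1302)^(3/2)) - 8*(-1613) = (343436 - 1302*I*√1302) - 1*(-12904) = (343436 - 1302*I*√1302) + 12904 = 356340 - 1302*I*√1302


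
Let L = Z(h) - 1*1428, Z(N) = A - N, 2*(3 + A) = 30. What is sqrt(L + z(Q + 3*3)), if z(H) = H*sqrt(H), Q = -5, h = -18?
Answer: I*sqrt(1390) ≈ 37.283*I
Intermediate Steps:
A = 12 (A = -3 + (1/2)*30 = -3 + 15 = 12)
Z(N) = 12 - N
L = -1398 (L = (12 - 1*(-18)) - 1*1428 = (12 + 18) - 1428 = 30 - 1428 = -1398)
z(H) = H**(3/2)
sqrt(L + z(Q + 3*3)) = sqrt(-1398 + (-5 + 3*3)**(3/2)) = sqrt(-1398 + (-5 + 9)**(3/2)) = sqrt(-1398 + 4**(3/2)) = sqrt(-1398 + 8) = sqrt(-1390) = I*sqrt(1390)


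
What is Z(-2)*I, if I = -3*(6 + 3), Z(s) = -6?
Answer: 162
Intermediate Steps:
I = -27 (I = -3*9 = -27)
Z(-2)*I = -6*(-27) = 162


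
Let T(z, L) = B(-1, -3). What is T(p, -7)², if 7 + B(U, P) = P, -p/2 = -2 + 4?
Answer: 100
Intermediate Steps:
p = -4 (p = -2*(-2 + 4) = -2*2 = -4)
B(U, P) = -7 + P
T(z, L) = -10 (T(z, L) = -7 - 3 = -10)
T(p, -7)² = (-10)² = 100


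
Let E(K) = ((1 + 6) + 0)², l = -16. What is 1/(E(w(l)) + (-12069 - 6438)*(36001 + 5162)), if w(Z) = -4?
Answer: -1/761803592 ≈ -1.3127e-9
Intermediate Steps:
E(K) = 49 (E(K) = (7 + 0)² = 7² = 49)
1/(E(w(l)) + (-12069 - 6438)*(36001 + 5162)) = 1/(49 + (-12069 - 6438)*(36001 + 5162)) = 1/(49 - 18507*41163) = 1/(49 - 761803641) = 1/(-761803592) = -1/761803592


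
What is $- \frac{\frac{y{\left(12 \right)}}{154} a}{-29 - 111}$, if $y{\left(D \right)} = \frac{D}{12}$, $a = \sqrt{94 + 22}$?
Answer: $\frac{\sqrt{29}}{10780} \approx 0.00049955$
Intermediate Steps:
$a = 2 \sqrt{29}$ ($a = \sqrt{116} = 2 \sqrt{29} \approx 10.77$)
$y{\left(D \right)} = \frac{D}{12}$ ($y{\left(D \right)} = D \frac{1}{12} = \frac{D}{12}$)
$- \frac{\frac{y{\left(12 \right)}}{154} a}{-29 - 111} = - \frac{\frac{\frac{1}{12} \cdot 12}{154} \cdot 2 \sqrt{29}}{-29 - 111} = - \frac{1 \cdot \frac{1}{154} \cdot 2 \sqrt{29}}{-140} = - \frac{\frac{2 \sqrt{29}}{154} \left(-1\right)}{140} = - \frac{\frac{\sqrt{29}}{77} \left(-1\right)}{140} = - \frac{\left(-1\right) \sqrt{29}}{10780} = \frac{\sqrt{29}}{10780}$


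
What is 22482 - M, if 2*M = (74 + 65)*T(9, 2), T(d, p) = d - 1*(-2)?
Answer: 43435/2 ≈ 21718.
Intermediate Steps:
T(d, p) = 2 + d (T(d, p) = d + 2 = 2 + d)
M = 1529/2 (M = ((74 + 65)*(2 + 9))/2 = (139*11)/2 = (1/2)*1529 = 1529/2 ≈ 764.50)
22482 - M = 22482 - 1*1529/2 = 22482 - 1529/2 = 43435/2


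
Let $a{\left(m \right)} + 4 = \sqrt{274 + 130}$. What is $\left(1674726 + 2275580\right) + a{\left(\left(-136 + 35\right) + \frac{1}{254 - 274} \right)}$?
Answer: $3950302 + 2 \sqrt{101} \approx 3.9503 \cdot 10^{6}$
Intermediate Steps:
$a{\left(m \right)} = -4 + 2 \sqrt{101}$ ($a{\left(m \right)} = -4 + \sqrt{274 + 130} = -4 + \sqrt{404} = -4 + 2 \sqrt{101}$)
$\left(1674726 + 2275580\right) + a{\left(\left(-136 + 35\right) + \frac{1}{254 - 274} \right)} = \left(1674726 + 2275580\right) - \left(4 - 2 \sqrt{101}\right) = 3950306 - \left(4 - 2 \sqrt{101}\right) = 3950302 + 2 \sqrt{101}$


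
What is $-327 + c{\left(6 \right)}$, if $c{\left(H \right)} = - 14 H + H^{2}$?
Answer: $-375$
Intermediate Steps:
$c{\left(H \right)} = H^{2} - 14 H$
$-327 + c{\left(6 \right)} = -327 + 6 \left(-14 + 6\right) = -327 + 6 \left(-8\right) = -327 - 48 = -375$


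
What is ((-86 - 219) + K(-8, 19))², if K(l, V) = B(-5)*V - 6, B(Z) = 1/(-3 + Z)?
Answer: 6285049/64 ≈ 98204.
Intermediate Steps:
K(l, V) = -6 - V/8 (K(l, V) = V/(-3 - 5) - 6 = V/(-8) - 6 = -V/8 - 6 = -6 - V/8)
((-86 - 219) + K(-8, 19))² = ((-86 - 219) + (-6 - ⅛*19))² = (-305 + (-6 - 19/8))² = (-305 - 67/8)² = (-2507/8)² = 6285049/64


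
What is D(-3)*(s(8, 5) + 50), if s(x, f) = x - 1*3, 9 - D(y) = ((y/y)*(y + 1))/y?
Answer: 1375/3 ≈ 458.33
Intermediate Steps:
D(y) = 9 - (1 + y)/y (D(y) = 9 - (y/y)*(y + 1)/y = 9 - 1*(1 + y)/y = 9 - (1 + y)/y)
s(x, f) = -3 + x (s(x, f) = x - 3 = -3 + x)
D(-3)*(s(8, 5) + 50) = (8 - 1/(-3))*((-3 + 8) + 50) = (8 - 1*(-⅓))*(5 + 50) = (8 + ⅓)*55 = (25/3)*55 = 1375/3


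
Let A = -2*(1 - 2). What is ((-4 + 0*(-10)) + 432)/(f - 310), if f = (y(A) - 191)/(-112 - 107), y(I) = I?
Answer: -31244/22567 ≈ -1.3845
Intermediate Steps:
A = 2 (A = -2*(-1) = 2)
f = 63/73 (f = (2 - 191)/(-112 - 107) = -189/(-219) = -189*(-1/219) = 63/73 ≈ 0.86301)
((-4 + 0*(-10)) + 432)/(f - 310) = ((-4 + 0*(-10)) + 432)/(63/73 - 310) = ((-4 + 0) + 432)/(-22567/73) = (-4 + 432)*(-73/22567) = 428*(-73/22567) = -31244/22567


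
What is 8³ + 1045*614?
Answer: 642142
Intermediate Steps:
8³ + 1045*614 = 512 + 641630 = 642142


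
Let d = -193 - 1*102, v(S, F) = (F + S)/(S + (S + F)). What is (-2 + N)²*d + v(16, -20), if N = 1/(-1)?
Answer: -7966/3 ≈ -2655.3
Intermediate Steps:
v(S, F) = (F + S)/(F + 2*S) (v(S, F) = (F + S)/(S + (F + S)) = (F + S)/(F + 2*S))
N = -1
d = -295 (d = -193 - 102 = -295)
(-2 + N)²*d + v(16, -20) = (-2 - 1)²*(-295) + (-20 + 16)/(-20 + 2*16) = (-3)²*(-295) - 4/(-20 + 32) = 9*(-295) - 4/12 = -2655 + (1/12)*(-4) = -2655 - ⅓ = -7966/3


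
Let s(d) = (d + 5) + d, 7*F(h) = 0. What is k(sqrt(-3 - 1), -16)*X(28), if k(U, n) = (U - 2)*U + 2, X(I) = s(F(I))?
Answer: -10 - 20*I ≈ -10.0 - 20.0*I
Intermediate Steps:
F(h) = 0 (F(h) = (1/7)*0 = 0)
s(d) = 5 + 2*d (s(d) = (5 + d) + d = 5 + 2*d)
X(I) = 5 (X(I) = 5 + 2*0 = 5 + 0 = 5)
k(U, n) = 2 + U*(-2 + U) (k(U, n) = (-2 + U)*U + 2 = U*(-2 + U) + 2 = 2 + U*(-2 + U))
k(sqrt(-3 - 1), -16)*X(28) = (2 + (sqrt(-3 - 1))**2 - 2*sqrt(-3 - 1))*5 = (2 + (sqrt(-4))**2 - 4*I)*5 = (2 + (2*I)**2 - 4*I)*5 = (2 - 4 - 4*I)*5 = (-2 - 4*I)*5 = -10 - 20*I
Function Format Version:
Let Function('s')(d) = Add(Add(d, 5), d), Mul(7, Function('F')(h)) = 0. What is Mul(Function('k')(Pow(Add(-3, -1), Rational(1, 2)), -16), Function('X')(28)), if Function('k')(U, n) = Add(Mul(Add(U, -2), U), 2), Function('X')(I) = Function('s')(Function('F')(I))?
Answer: Add(-10, Mul(-20, I)) ≈ Add(-10.000, Mul(-20.000, I))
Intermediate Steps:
Function('F')(h) = 0 (Function('F')(h) = Mul(Rational(1, 7), 0) = 0)
Function('s')(d) = Add(5, Mul(2, d)) (Function('s')(d) = Add(Add(5, d), d) = Add(5, Mul(2, d)))
Function('X')(I) = 5 (Function('X')(I) = Add(5, Mul(2, 0)) = Add(5, 0) = 5)
Function('k')(U, n) = Add(2, Mul(U, Add(-2, U))) (Function('k')(U, n) = Add(Mul(Add(-2, U), U), 2) = Add(Mul(U, Add(-2, U)), 2) = Add(2, Mul(U, Add(-2, U))))
Mul(Function('k')(Pow(Add(-3, -1), Rational(1, 2)), -16), Function('X')(28)) = Mul(Add(2, Pow(Pow(Add(-3, -1), Rational(1, 2)), 2), Mul(-2, Pow(Add(-3, -1), Rational(1, 2)))), 5) = Mul(Add(2, Pow(Pow(-4, Rational(1, 2)), 2), Mul(-2, Pow(-4, Rational(1, 2)))), 5) = Mul(Add(2, Pow(Mul(2, I), 2), Mul(-2, Mul(2, I))), 5) = Mul(Add(2, -4, Mul(-4, I)), 5) = Mul(Add(-2, Mul(-4, I)), 5) = Add(-10, Mul(-20, I))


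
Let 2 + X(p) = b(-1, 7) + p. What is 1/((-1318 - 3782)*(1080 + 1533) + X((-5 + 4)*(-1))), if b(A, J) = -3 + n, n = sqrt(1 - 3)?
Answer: -6663152/88795189150209 - I*sqrt(2)/177590378300418 ≈ -7.504e-8 - 7.9633e-15*I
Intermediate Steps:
n = I*sqrt(2) (n = sqrt(-2) = I*sqrt(2) ≈ 1.4142*I)
b(A, J) = -3 + I*sqrt(2)
X(p) = -5 + p + I*sqrt(2) (X(p) = -2 + ((-3 + I*sqrt(2)) + p) = -2 + (-3 + p + I*sqrt(2)) = -5 + p + I*sqrt(2))
1/((-1318 - 3782)*(1080 + 1533) + X((-5 + 4)*(-1))) = 1/((-1318 - 3782)*(1080 + 1533) + (-5 + (-5 + 4)*(-1) + I*sqrt(2))) = 1/(-5100*2613 + (-5 - 1*(-1) + I*sqrt(2))) = 1/(-13326300 + (-5 + 1 + I*sqrt(2))) = 1/(-13326300 + (-4 + I*sqrt(2))) = 1/(-13326304 + I*sqrt(2))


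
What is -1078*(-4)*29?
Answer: 125048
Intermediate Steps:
-1078*(-4)*29 = -49*(-88)*29 = 4312*29 = 125048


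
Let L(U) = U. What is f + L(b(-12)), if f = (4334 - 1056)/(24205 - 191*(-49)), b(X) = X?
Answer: -199745/16782 ≈ -11.902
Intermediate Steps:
f = 1639/16782 (f = 3278/(24205 + 9359) = 3278/33564 = 3278*(1/33564) = 1639/16782 ≈ 0.097664)
f + L(b(-12)) = 1639/16782 - 12 = -199745/16782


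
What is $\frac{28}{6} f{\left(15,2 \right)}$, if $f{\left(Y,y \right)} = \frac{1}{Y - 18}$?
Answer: $- \frac{14}{9} \approx -1.5556$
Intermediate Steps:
$f{\left(Y,y \right)} = \frac{1}{-18 + Y}$
$\frac{28}{6} f{\left(15,2 \right)} = \frac{28 \cdot \frac{1}{6}}{-18 + 15} = \frac{28 \cdot \frac{1}{6}}{-3} = \frac{14}{3} \left(- \frac{1}{3}\right) = - \frac{14}{9}$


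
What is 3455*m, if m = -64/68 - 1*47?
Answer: -2815825/17 ≈ -1.6564e+5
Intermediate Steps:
m = -815/17 (m = -64*1/68 - 47 = -16/17 - 47 = -815/17 ≈ -47.941)
3455*m = 3455*(-815/17) = -2815825/17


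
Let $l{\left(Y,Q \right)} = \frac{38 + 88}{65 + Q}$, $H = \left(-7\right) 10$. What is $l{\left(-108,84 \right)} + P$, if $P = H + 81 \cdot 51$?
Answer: $\frac{605215}{149} \approx 4061.8$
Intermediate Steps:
$H = -70$
$P = 4061$ ($P = -70 + 81 \cdot 51 = -70 + 4131 = 4061$)
$l{\left(Y,Q \right)} = \frac{126}{65 + Q}$
$l{\left(-108,84 \right)} + P = \frac{126}{65 + 84} + 4061 = \frac{126}{149} + 4061 = \frac{605215}{149}$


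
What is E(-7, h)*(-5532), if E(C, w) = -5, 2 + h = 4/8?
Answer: 27660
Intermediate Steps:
h = -3/2 (h = -2 + 4/8 = -2 + 4*(1/8) = -2 + 1/2 = -3/2 ≈ -1.5000)
E(-7, h)*(-5532) = -5*(-5532) = 27660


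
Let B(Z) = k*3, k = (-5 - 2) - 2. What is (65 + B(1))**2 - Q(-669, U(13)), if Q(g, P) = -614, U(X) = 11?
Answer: 2058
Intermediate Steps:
k = -9 (k = -7 - 2 = -9)
B(Z) = -27 (B(Z) = -9*3 = -27)
(65 + B(1))**2 - Q(-669, U(13)) = (65 - 27)**2 - 1*(-614) = 38**2 + 614 = 1444 + 614 = 2058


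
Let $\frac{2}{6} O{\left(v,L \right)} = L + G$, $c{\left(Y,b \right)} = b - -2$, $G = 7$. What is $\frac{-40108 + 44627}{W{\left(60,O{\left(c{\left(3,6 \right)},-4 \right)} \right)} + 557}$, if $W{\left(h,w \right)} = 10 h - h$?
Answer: $\frac{4519}{1097} \approx 4.1194$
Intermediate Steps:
$c{\left(Y,b \right)} = 2 + b$ ($c{\left(Y,b \right)} = b + 2 = 2 + b$)
$O{\left(v,L \right)} = 21 + 3 L$ ($O{\left(v,L \right)} = 3 \left(L + 7\right) = 3 \left(7 + L\right) = 21 + 3 L$)
$W{\left(h,w \right)} = 9 h$
$\frac{-40108 + 44627}{W{\left(60,O{\left(c{\left(3,6 \right)},-4 \right)} \right)} + 557} = \frac{-40108 + 44627}{9 \cdot 60 + 557} = \frac{4519}{540 + 557} = \frac{4519}{1097}$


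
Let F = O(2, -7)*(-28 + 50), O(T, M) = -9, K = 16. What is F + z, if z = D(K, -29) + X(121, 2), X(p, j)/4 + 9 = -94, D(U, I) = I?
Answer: -639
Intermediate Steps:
X(p, j) = -412 (X(p, j) = -36 + 4*(-94) = -36 - 376 = -412)
F = -198 (F = -9*(-28 + 50) = -9*22 = -198)
z = -441 (z = -29 - 412 = -441)
F + z = -198 - 441 = -639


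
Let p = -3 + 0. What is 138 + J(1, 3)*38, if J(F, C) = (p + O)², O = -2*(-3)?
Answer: 480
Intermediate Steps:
O = 6
p = -3
J(F, C) = 9 (J(F, C) = (-3 + 6)² = 3² = 9)
138 + J(1, 3)*38 = 138 + 9*38 = 138 + 342 = 480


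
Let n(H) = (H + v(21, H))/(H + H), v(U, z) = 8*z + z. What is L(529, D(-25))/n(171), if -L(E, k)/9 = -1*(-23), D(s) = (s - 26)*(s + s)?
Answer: -207/5 ≈ -41.400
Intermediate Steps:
v(U, z) = 9*z
n(H) = 5 (n(H) = (H + 9*H)/(H + H) = (10*H)/((2*H)) = (10*H)*(1/(2*H)) = 5)
D(s) = 2*s*(-26 + s) (D(s) = (-26 + s)*(2*s) = 2*s*(-26 + s))
L(E, k) = -207 (L(E, k) = -(-9)*(-23) = -9*23 = -207)
L(529, D(-25))/n(171) = -207/5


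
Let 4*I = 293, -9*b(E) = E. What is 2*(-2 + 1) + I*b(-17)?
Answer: 4909/36 ≈ 136.36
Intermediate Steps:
b(E) = -E/9
I = 293/4 (I = (¼)*293 = 293/4 ≈ 73.250)
2*(-2 + 1) + I*b(-17) = 2*(-2 + 1) + 293*(-⅑*(-17))/4 = 2*(-1) + (293/4)*(17/9) = -2 + 4981/36 = 4909/36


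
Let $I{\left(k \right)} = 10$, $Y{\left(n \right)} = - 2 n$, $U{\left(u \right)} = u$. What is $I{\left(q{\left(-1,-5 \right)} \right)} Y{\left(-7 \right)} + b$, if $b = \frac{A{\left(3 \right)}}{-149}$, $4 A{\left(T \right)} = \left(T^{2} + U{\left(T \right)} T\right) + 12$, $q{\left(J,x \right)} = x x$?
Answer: $\frac{41705}{298} \approx 139.95$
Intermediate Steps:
$q{\left(J,x \right)} = x^{2}$
$A{\left(T \right)} = 3 + \frac{T^{2}}{2}$ ($A{\left(T \right)} = \frac{\left(T^{2} + T T\right) + 12}{4} = \frac{\left(T^{2} + T^{2}\right) + 12}{4} = \frac{2 T^{2} + 12}{4} = \frac{12 + 2 T^{2}}{4} = 3 + \frac{T^{2}}{2}$)
$b = - \frac{15}{298}$ ($b = \frac{3 + \frac{3^{2}}{2}}{-149} = \left(3 + \frac{1}{2} \cdot 9\right) \left(- \frac{1}{149}\right) = \left(3 + \frac{9}{2}\right) \left(- \frac{1}{149}\right) = \frac{15}{2} \left(- \frac{1}{149}\right) = - \frac{15}{298} \approx -0.050336$)
$I{\left(q{\left(-1,-5 \right)} \right)} Y{\left(-7 \right)} + b = 10 \left(\left(-2\right) \left(-7\right)\right) - \frac{15}{298} = 10 \cdot 14 - \frac{15}{298} = 140 - \frac{15}{298} = \frac{41705}{298}$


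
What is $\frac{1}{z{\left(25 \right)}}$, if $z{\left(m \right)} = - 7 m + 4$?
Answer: $- \frac{1}{171} \approx -0.005848$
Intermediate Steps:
$z{\left(m \right)} = 4 - 7 m$
$\frac{1}{z{\left(25 \right)}} = \frac{1}{4 - 175} = \frac{1}{-171} = - \frac{1}{171}$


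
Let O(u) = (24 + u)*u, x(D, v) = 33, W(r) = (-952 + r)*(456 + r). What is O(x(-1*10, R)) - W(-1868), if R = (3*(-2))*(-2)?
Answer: -3979959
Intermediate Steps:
R = 12 (R = -6*(-2) = 12)
O(u) = u*(24 + u)
O(x(-1*10, R)) - W(-1868) = 33*(24 + 33) - (-434112 + (-1868)² - 496*(-1868)) = 33*57 - (-434112 + 3489424 + 926528) = 1881 - 1*3981840 = 1881 - 3981840 = -3979959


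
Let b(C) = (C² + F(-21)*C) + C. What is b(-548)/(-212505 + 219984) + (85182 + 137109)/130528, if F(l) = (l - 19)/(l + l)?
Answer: 855139789817/20500597152 ≈ 41.713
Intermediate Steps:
F(l) = (-19 + l)/(2*l) (F(l) = (-19 + l)/((2*l)) = (-19 + l)*(1/(2*l)) = (-19 + l)/(2*l))
b(C) = C² + 41*C/21 (b(C) = (C² + ((½)*(-19 - 21)/(-21))*C) + C = (C² + ((½)*(-1/21)*(-40))*C) + C = (C² + 20*C/21) + C = C² + 41*C/21)
b(-548)/(-212505 + 219984) + (85182 + 137109)/130528 = ((1/21)*(-548)*(41 + 21*(-548)))/(-212505 + 219984) + (85182 + 137109)/130528 = ((1/21)*(-548)*(41 - 11508))/7479 + 222291*(1/130528) = ((1/21)*(-548)*(-11467))*(1/7479) + 222291/130528 = (6283916/21)*(1/7479) + 222291/130528 = 6283916/157059 + 222291/130528 = 855139789817/20500597152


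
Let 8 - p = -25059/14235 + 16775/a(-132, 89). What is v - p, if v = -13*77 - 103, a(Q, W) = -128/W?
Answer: -7760619879/607360 ≈ -12778.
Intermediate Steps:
p = 7090094439/607360 (p = 8 - (-25059/14235 + 16775/((-128/89))) = 8 - (-25059*1/14235 + 16775/((-128*1/89))) = 8 - (-8353/4745 + 16775/(-128/89)) = 8 - (-8353/4745 + 16775*(-89/128)) = 8 - (-8353/4745 - 1492975/128) = 8 - 1*(-7085235559/607360) = 8 + 7085235559/607360 = 7090094439/607360 ≈ 11674.)
v = -1104 (v = -1001 - 103 = -1104)
v - p = -1104 - 1*7090094439/607360 = -1104 - 7090094439/607360 = -7760619879/607360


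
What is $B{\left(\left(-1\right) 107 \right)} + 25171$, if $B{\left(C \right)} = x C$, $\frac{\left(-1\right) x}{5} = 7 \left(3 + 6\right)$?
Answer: $58876$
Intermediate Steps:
$x = -315$ ($x = - 5 \cdot 7 \left(3 + 6\right) = - 5 \cdot 7 \cdot 9 = \left(-5\right) 63 = -315$)
$B{\left(C \right)} = - 315 C$
$B{\left(\left(-1\right) 107 \right)} + 25171 = - 315 \left(\left(-1\right) 107\right) + 25171 = \left(-315\right) \left(-107\right) + 25171 = 33705 + 25171 = 58876$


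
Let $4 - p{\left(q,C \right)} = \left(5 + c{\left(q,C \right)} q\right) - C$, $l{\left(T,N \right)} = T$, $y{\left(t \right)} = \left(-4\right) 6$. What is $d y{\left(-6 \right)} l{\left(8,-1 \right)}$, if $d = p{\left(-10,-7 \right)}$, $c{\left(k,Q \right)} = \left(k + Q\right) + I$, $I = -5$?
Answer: $43776$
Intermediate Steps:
$y{\left(t \right)} = -24$
$c{\left(k,Q \right)} = -5 + Q + k$ ($c{\left(k,Q \right)} = \left(k + Q\right) - 5 = \left(Q + k\right) - 5 = -5 + Q + k$)
$p{\left(q,C \right)} = -1 + C - q \left(-5 + C + q\right)$ ($p{\left(q,C \right)} = 4 - \left(\left(5 + \left(-5 + C + q\right) q\right) - C\right) = 4 - \left(\left(5 + q \left(-5 + C + q\right)\right) - C\right) = 4 - \left(5 - C + q \left(-5 + C + q\right)\right) = -1 + C - q \left(-5 + C + q\right)$)
$d = -228$ ($d = -1 - 7 - - 10 \left(-5 - 7 - 10\right) = -1 - 7 - \left(-10\right) \left(-22\right) = -1 - 7 - 220 = -228$)
$d y{\left(-6 \right)} l{\left(8,-1 \right)} = \left(-228\right) \left(-24\right) 8 = 5472 \cdot 8 = 43776$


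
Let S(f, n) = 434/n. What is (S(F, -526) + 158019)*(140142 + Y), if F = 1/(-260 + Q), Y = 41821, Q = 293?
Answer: 7562160285140/263 ≈ 2.8753e+10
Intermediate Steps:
F = 1/33 (F = 1/(-260 + 293) = 1/33 ≈ 0.030303)
(S(F, -526) + 158019)*(140142 + Y) = (434/(-526) + 158019)*(140142 + 41821) = (434*(-1/526) + 158019)*181963 = (-217/263 + 158019)*181963 = (41558780/263)*181963 = 7562160285140/263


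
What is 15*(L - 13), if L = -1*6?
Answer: -285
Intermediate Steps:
L = -6
15*(L - 13) = 15*(-6 - 13) = 15*(-19) = -285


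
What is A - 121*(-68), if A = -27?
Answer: 8201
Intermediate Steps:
A - 121*(-68) = -27 - 121*(-68) = -27 + 8228 = 8201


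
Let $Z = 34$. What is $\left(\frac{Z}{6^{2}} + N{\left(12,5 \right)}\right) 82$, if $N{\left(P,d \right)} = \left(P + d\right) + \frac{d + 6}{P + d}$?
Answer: $\frac{233249}{153} \approx 1524.5$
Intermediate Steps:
$N{\left(P,d \right)} = P + d + \frac{6 + d}{P + d}$ ($N{\left(P,d \right)} = \left(P + d\right) + \frac{6 + d}{P + d} = P + d + \frac{6 + d}{P + d}$)
$\left(\frac{Z}{6^{2}} + N{\left(12,5 \right)}\right) 82 = \left(\frac{34}{6^{2}} + \frac{6 + 5 + 12^{2} + 5^{2} + 2 \cdot 12 \cdot 5}{12 + 5}\right) 82 = \left(\frac{34}{36} + \frac{6 + 5 + 144 + 25 + 120}{17}\right) 82 = \left(34 \cdot \frac{1}{36} + \frac{1}{17} \cdot 300\right) 82 = \left(\frac{17}{18} + \frac{300}{17}\right) 82 = \frac{5689}{306} \cdot 82 = \frac{233249}{153}$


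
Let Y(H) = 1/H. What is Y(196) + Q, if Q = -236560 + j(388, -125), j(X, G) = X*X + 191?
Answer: -16821699/196 ≈ -85825.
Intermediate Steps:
j(X, G) = 191 + X² (j(X, G) = X² + 191 = 191 + X²)
Q = -85825 (Q = -236560 + (191 + 388²) = -236560 + (191 + 150544) = -236560 + 150735 = -85825)
Y(196) + Q = 1/196 - 85825 = -16821699/196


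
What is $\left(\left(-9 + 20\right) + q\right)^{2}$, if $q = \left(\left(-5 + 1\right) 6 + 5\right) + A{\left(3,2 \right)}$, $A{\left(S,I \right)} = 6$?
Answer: $4$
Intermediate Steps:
$q = -13$ ($q = \left(\left(-5 + 1\right) 6 + 5\right) + 6 = \left(\left(-4\right) 6 + 5\right) + 6 = \left(-24 + 5\right) + 6 = -19 + 6 = -13$)
$\left(\left(-9 + 20\right) + q\right)^{2} = \left(\left(-9 + 20\right) - 13\right)^{2} = \left(11 - 13\right)^{2} = \left(-2\right)^{2} = 4$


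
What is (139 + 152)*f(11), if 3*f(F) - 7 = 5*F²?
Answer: 59364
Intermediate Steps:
f(F) = 7/3 + 5*F²/3 (f(F) = 7/3 + (5*F²)/3 = 7/3 + 5*F²/3)
(139 + 152)*f(11) = (139 + 152)*(7/3 + (5/3)*11²) = 291*(7/3 + (5/3)*121) = 291*(7/3 + 605/3) = 291*204 = 59364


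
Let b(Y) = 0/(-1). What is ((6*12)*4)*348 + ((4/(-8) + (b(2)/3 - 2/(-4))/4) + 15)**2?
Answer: 6428025/64 ≈ 1.0044e+5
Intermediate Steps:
b(Y) = 0 (b(Y) = 0*(-1) = 0)
((6*12)*4)*348 + ((4/(-8) + (b(2)/3 - 2/(-4))/4) + 15)**2 = ((6*12)*4)*348 + ((4/(-8) + (0/3 - 2/(-4))/4) + 15)**2 = (72*4)*348 + ((4*(-1/8) + (0*(1/3) - 2*(-1/4))*(1/4)) + 15)**2 = 288*348 + ((-1/2 + (0 + 1/2)*(1/4)) + 15)**2 = 100224 + ((-1/2 + (1/2)*(1/4)) + 15)**2 = 100224 + ((-1/2 + 1/8) + 15)**2 = 100224 + (-3/8 + 15)**2 = 100224 + (117/8)**2 = 100224 + 13689/64 = 6428025/64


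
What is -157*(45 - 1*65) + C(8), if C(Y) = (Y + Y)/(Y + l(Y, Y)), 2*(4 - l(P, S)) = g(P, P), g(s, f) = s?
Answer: 3142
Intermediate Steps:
l(P, S) = 4 - P/2
C(Y) = 2*Y/(4 + Y/2) (C(Y) = (Y + Y)/(Y + (4 - Y/2)) = (2*Y)/(4 + Y/2) = 2*Y/(4 + Y/2))
-157*(45 - 1*65) + C(8) = -157*(45 - 1*65) + 4*8/(8 + 8) = -157*(45 - 65) + 4*8/16 = -157*(-20) + 4*8*(1/16) = 3140 + 2 = 3142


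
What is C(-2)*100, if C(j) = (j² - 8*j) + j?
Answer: 1800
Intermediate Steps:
C(j) = j² - 7*j
C(-2)*100 = -2*(-7 - 2)*100 = -2*(-9)*100 = 18*100 = 1800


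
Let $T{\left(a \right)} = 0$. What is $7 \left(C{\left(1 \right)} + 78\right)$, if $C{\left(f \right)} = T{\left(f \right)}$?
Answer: $546$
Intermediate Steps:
$C{\left(f \right)} = 0$
$7 \left(C{\left(1 \right)} + 78\right) = 7 \left(0 + 78\right) = 7 \cdot 78 = 546$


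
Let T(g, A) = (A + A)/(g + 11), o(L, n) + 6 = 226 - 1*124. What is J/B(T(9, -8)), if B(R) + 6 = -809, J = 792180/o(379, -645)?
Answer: -81/8 ≈ -10.125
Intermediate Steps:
o(L, n) = 96 (o(L, n) = -6 + (226 - 1*124) = -6 + (226 - 124) = -6 + 102 = 96)
T(g, A) = 2*A/(11 + g) (T(g, A) = (2*A)/(11 + g) = 2*A/(11 + g))
J = 66015/8 (J = 792180/96 = 792180*(1/96) = 66015/8 ≈ 8251.9)
B(R) = -815 (B(R) = -6 - 809 = -815)
J/B(T(9, -8)) = (66015/8)/(-815) = (66015/8)*(-1/815) = -81/8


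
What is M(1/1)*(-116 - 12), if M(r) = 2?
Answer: -256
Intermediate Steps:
M(1/1)*(-116 - 12) = 2*(-116 - 12) = 2*(-128) = -256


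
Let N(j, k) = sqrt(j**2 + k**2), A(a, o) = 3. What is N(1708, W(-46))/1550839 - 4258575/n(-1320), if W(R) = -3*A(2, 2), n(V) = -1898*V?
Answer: -283905/167024 + sqrt(2917345)/1550839 ≈ -1.6987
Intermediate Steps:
W(R) = -9 (W(R) = -3*3 = -9)
N(1708, W(-46))/1550839 - 4258575/n(-1320) = sqrt(1708**2 + (-9)**2)/1550839 - 4258575/((-1898*(-1320))) = sqrt(2917264 + 81)*(1/1550839) - 4258575/2505360 = sqrt(2917345)*(1/1550839) - 4258575*1/2505360 = sqrt(2917345)/1550839 - 283905/167024 = -283905/167024 + sqrt(2917345)/1550839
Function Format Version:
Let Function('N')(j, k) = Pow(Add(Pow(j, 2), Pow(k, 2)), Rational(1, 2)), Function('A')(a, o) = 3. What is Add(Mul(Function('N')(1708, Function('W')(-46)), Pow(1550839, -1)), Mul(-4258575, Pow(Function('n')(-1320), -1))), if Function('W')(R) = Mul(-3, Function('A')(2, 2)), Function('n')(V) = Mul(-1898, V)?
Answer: Add(Rational(-283905, 167024), Mul(Rational(1, 1550839), Pow(2917345, Rational(1, 2)))) ≈ -1.6987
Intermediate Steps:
Function('W')(R) = -9 (Function('W')(R) = Mul(-3, 3) = -9)
Add(Mul(Function('N')(1708, Function('W')(-46)), Pow(1550839, -1)), Mul(-4258575, Pow(Function('n')(-1320), -1))) = Add(Mul(Pow(Add(Pow(1708, 2), Pow(-9, 2)), Rational(1, 2)), Pow(1550839, -1)), Mul(-4258575, Pow(Mul(-1898, -1320), -1))) = Add(Mul(Pow(Add(2917264, 81), Rational(1, 2)), Rational(1, 1550839)), Mul(-4258575, Pow(2505360, -1))) = Add(Mul(Pow(2917345, Rational(1, 2)), Rational(1, 1550839)), Mul(-4258575, Rational(1, 2505360))) = Add(Mul(Rational(1, 1550839), Pow(2917345, Rational(1, 2))), Rational(-283905, 167024)) = Add(Rational(-283905, 167024), Mul(Rational(1, 1550839), Pow(2917345, Rational(1, 2))))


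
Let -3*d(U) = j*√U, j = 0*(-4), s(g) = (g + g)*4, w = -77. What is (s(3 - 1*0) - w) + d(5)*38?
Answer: 101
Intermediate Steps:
s(g) = 8*g (s(g) = (2*g)*4 = 8*g)
j = 0
d(U) = 0 (d(U) = -0*√U = -⅓*0 = 0)
(s(3 - 1*0) - w) + d(5)*38 = (8*(3 - 1*0) - 1*(-77)) + 0*38 = (8*(3 + 0) + 77) + 0 = (8*3 + 77) + 0 = (24 + 77) + 0 = 101 + 0 = 101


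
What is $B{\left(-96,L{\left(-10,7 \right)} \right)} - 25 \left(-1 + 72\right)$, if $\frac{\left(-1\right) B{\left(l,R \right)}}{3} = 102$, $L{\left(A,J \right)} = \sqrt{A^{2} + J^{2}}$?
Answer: $-2081$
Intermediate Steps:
$B{\left(l,R \right)} = -306$ ($B{\left(l,R \right)} = \left(-3\right) 102 = -306$)
$B{\left(-96,L{\left(-10,7 \right)} \right)} - 25 \left(-1 + 72\right) = -306 - 25 \left(-1 + 72\right) = -306 - 25 \cdot 71 = -306 - 1775 = -2081$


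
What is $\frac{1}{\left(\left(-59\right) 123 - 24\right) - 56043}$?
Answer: $- \frac{1}{63324} \approx -1.5792 \cdot 10^{-5}$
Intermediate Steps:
$\frac{1}{\left(\left(-59\right) 123 - 24\right) - 56043} = \frac{1}{\left(-7257 - 24\right) - 56043} = \frac{1}{-7281 - 56043} = \frac{1}{-63324} = - \frac{1}{63324}$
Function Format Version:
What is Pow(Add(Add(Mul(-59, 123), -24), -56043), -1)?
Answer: Rational(-1, 63324) ≈ -1.5792e-5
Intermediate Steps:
Pow(Add(Add(Mul(-59, 123), -24), -56043), -1) = Pow(Add(Add(-7257, -24), -56043), -1) = Pow(Add(-7281, -56043), -1) = Pow(-63324, -1) = Rational(-1, 63324)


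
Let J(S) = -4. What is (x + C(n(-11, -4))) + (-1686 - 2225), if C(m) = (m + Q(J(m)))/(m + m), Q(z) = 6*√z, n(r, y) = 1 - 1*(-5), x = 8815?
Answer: 9809/2 + I ≈ 4904.5 + 1.0*I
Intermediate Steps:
n(r, y) = 6 (n(r, y) = 1 + 5 = 6)
C(m) = (m + 12*I)/(2*m) (C(m) = (m + 6*√(-4))/(m + m) = (m + 6*(2*I))/((2*m)) = (m + 12*I)*(1/(2*m)) = (m + 12*I)/(2*m))
(x + C(n(-11, -4))) + (-1686 - 2225) = (8815 + (½)*(6 + 12*I)/6) + (-1686 - 2225) = (8815 + (½)*(⅙)*(6 + 12*I)) - 3911 = (8815 + (½ + I)) - 3911 = (17631/2 + I) - 3911 = 9809/2 + I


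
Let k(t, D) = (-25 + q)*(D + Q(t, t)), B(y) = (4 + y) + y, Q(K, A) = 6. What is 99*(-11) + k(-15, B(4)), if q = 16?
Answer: -1251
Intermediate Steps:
B(y) = 4 + 2*y
k(t, D) = -54 - 9*D (k(t, D) = (-25 + 16)*(D + 6) = -9*(6 + D) = -54 - 9*D)
99*(-11) + k(-15, B(4)) = 99*(-11) + (-54 - 9*(4 + 2*4)) = -1089 + (-54 - 9*(4 + 8)) = -1089 + (-54 - 9*12) = -1089 + (-54 - 108) = -1089 - 162 = -1251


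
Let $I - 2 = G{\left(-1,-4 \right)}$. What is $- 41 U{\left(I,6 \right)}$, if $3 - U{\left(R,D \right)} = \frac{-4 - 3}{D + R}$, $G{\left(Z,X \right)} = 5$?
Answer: $- \frac{1886}{13} \approx -145.08$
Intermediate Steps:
$I = 7$ ($I = 2 + 5 = 7$)
$U{\left(R,D \right)} = 3 + \frac{7}{D + R}$ ($U{\left(R,D \right)} = 3 - \frac{-4 - 3}{D + R} = 3 - - \frac{7}{D + R} = 3 + \frac{7}{D + R}$)
$- 41 U{\left(I,6 \right)} = - 41 \frac{7 + 3 \cdot 6 + 3 \cdot 7}{6 + 7} = - 41 \frac{7 + 18 + 21}{13} = - 41 \cdot \frac{1}{13} \cdot 46 = \left(-41\right) \frac{46}{13} = - \frac{1886}{13}$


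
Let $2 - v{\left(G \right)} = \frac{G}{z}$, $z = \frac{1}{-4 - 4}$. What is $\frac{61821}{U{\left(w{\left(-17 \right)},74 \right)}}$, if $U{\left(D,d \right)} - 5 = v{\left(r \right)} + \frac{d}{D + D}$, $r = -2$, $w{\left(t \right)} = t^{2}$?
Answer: $- \frac{17866269}{2564} \approx -6968.1$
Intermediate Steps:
$z = - \frac{1}{8}$ ($z = \frac{1}{-8} = - \frac{1}{8} \approx -0.125$)
$v{\left(G \right)} = 2 + 8 G$ ($v{\left(G \right)} = 2 - \frac{G}{- \frac{1}{8}} = 2 - G \left(-8\right) = 2 - - 8 G = 2 + 8 G$)
$U{\left(D,d \right)} = -9 + \frac{d}{2 D}$ ($U{\left(D,d \right)} = 5 + \left(\left(2 + 8 \left(-2\right)\right) + \frac{d}{D + D}\right) = 5 + \left(\left(2 - 16\right) + \frac{d}{2 D}\right) = 5 + \left(-14 + d \frac{1}{2 D}\right) = 5 - \left(14 - \frac{d}{2 D}\right) = -9 + \frac{d}{2 D}$)
$\frac{61821}{U{\left(w{\left(-17 \right)},74 \right)}} = \frac{61821}{-9 + \frac{1}{2} \cdot 74 \frac{1}{\left(-17\right)^{2}}} = \frac{61821}{-9 + \frac{1}{2} \cdot 74 \cdot \frac{1}{289}} = \frac{61821}{-9 + \frac{37}{289}} = \frac{61821}{- \frac{2564}{289}} = 61821 \left(- \frac{289}{2564}\right) = - \frac{17866269}{2564}$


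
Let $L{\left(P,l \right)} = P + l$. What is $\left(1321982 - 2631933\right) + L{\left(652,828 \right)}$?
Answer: $-1308471$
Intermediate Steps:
$\left(1321982 - 2631933\right) + L{\left(652,828 \right)} = \left(1321982 - 2631933\right) + \left(652 + 828\right) = -1309951 + 1480 = -1308471$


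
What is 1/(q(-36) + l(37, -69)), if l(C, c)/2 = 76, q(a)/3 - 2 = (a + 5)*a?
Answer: 1/3506 ≈ 0.00028523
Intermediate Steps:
q(a) = 6 + 3*a*(5 + a) (q(a) = 6 + 3*((a + 5)*a) = 6 + 3*((5 + a)*a) = 6 + 3*(a*(5 + a)) = 6 + 3*a*(5 + a))
l(C, c) = 152 (l(C, c) = 2*76 = 152)
1/(q(-36) + l(37, -69)) = 1/((6 + 3*(-36)² + 15*(-36)) + 152) = 1/((6 + 3*1296 - 540) + 152) = 1/((6 + 3888 - 540) + 152) = 1/(3354 + 152) = 1/3506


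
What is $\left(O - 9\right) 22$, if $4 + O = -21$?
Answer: $-748$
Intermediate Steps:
$O = -25$ ($O = -4 - 21 = -25$)
$\left(O - 9\right) 22 = \left(-25 - 9\right) 22 = \left(-34\right) 22 = -748$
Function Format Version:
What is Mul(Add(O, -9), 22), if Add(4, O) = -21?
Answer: -748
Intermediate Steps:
O = -25 (O = Add(-4, -21) = -25)
Mul(Add(O, -9), 22) = Mul(Add(-25, -9), 22) = Mul(-34, 22) = -748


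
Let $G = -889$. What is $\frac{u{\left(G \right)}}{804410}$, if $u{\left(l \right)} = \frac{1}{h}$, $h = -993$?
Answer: $- \frac{1}{798779130} \approx -1.2519 \cdot 10^{-9}$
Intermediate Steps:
$u{\left(l \right)} = - \frac{1}{993}$ ($u{\left(l \right)} = \frac{1}{-993} = - \frac{1}{993}$)
$\frac{u{\left(G \right)}}{804410} = - \frac{1}{993 \cdot 804410} = \left(- \frac{1}{993}\right) \frac{1}{804410} = - \frac{1}{798779130}$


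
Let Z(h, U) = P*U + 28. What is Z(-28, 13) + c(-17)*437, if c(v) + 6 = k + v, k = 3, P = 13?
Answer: -8543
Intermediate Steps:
Z(h, U) = 28 + 13*U (Z(h, U) = 13*U + 28 = 28 + 13*U)
c(v) = -3 + v (c(v) = -6 + (3 + v) = -3 + v)
Z(-28, 13) + c(-17)*437 = (28 + 13*13) + (-3 - 17)*437 = (28 + 169) - 20*437 = 197 - 8740 = -8543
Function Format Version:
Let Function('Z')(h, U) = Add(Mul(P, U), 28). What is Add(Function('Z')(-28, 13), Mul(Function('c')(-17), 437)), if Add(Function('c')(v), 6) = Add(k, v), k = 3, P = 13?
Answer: -8543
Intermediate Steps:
Function('Z')(h, U) = Add(28, Mul(13, U)) (Function('Z')(h, U) = Add(Mul(13, U), 28) = Add(28, Mul(13, U)))
Function('c')(v) = Add(-3, v) (Function('c')(v) = Add(-6, Add(3, v)) = Add(-3, v))
Add(Function('Z')(-28, 13), Mul(Function('c')(-17), 437)) = Add(Add(28, Mul(13, 13)), Mul(Add(-3, -17), 437)) = Add(Add(28, 169), Mul(-20, 437)) = Add(197, -8740) = -8543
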